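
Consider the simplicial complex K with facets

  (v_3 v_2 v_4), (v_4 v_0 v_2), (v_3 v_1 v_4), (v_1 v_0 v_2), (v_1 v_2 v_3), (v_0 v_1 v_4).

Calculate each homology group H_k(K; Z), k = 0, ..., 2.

We work with the vertex ordering v_0 < v_1 < v_2 < v_3 < v_4. The simplices of K, each written with vertices in increasing order, are:

  0-simplices (5): [v_0], [v_1], [v_2], [v_3], [v_4]
  1-simplices (9): [v_0,v_1], [v_0,v_2], [v_0,v_4], [v_1,v_2], [v_1,v_3], [v_1,v_4], [v_2,v_3], [v_2,v_4], [v_3,v_4]
  2-simplices (6): [v_0,v_1,v_2], [v_0,v_1,v_4], [v_0,v_2,v_4], [v_1,v_2,v_3], [v_1,v_3,v_4], [v_2,v_3,v_4]

Hence C_0 ≅ Z^5, C_1 ≅ Z^9, C_2 ≅ Z^6.

Boundary ∂_1: C_1 → C_0 sends each edge [p,q] (with p < q) to q − p. For instance
  ∂[v_0,v_4] = [v_4] − [v_0].
The resulting 5×9 matrix has rank 4, and its Smith normal form has invariant factors (1,1,1,1).

Boundary ∂_2: C_2 → C_1 acts by ∂[p,q,r] = [q,r] − [p,r] + [p,q]. For instance
  ∂[v_0,v_1,v_2] = [v_1,v_2] − [v_0,v_2] + [v_0,v_1],
  ∂[v_1,v_2,v_3] = [v_2,v_3] − [v_1,v_3] + [v_1,v_2].
The 9×6 boundary matrix has rank 5 and Smith normal form diag(1,1,1,1,1).

Now H_k = ker ∂_k / im ∂_{k+1}, so:

  H_0: rank C_0 − rank ∂_1 = 5 − 4 = 1, and the invariant factors of ∂_1 are all 1, so H_0 = Z.
  H_1: rank ker ∂_1 − rank ∂_2 = (9 − 4) − 5 = 0, and the invariant factors of ∂_2 are all 1, so H_1 = 0.
  H_2: rank ker ∂_2 − rank ∂_3 = (6 − 5) − 0 = 1, and there is no ∂_3, so H_2 = Z.

As a check, the Euler characteristic is 5 − 9 + 6 = 2, which agrees with 1 − 0 + 1 = 2.

H_0 = Z,  H_1 = 0,  H_2 = Z.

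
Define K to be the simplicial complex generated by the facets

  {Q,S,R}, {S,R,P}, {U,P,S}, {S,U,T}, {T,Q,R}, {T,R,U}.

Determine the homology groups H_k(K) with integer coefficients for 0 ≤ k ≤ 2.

Fix the vertex order P < Q < R < S < T < U and write every simplex with vertices in increasing order. Then dim K = 2 and the simplices of K are:

  0-simplices (6): P, Q, R, S, T, U
  1-simplices (12): PR, PS, PU, QR, QS, QT, RS, RT, RU, ST, SU, TU
  2-simplices (6): PRS, PSU, QRS, QRT, RTU, STU

giving chain groups C_0 ≅ Z^6, C_1 ≅ Z^12, C_2 ≅ Z^6.

∂_1: C_1 → C_0 is given by ∂[p,q] = [q] − [p].
This gives a 6×12 integer matrix of rank 5; reducing to Smith normal form yields diagonal entries (1,1,1,1,1).

The boundary map ∂_2: C_2 → C_1 acts by ∂[p,q,r] = [q,r] − [p,r] + [p,q]. For instance
  ∂STU = TU − SU + ST,
  ∂QRS = RS − QS + QR.
This gives a 12×6 integer matrix of rank 6; reducing to Smith normal form yields diagonal entries (1,1,1,1,1,1).

Now H_k = ker ∂_k / im ∂_{k+1}, so:

  H_0: rank C_0 − rank ∂_1 = 6 − 5 = 1, and the invariant factors of ∂_1 are all 1, so H_0 = Z.
  H_1: rank ker ∂_1 − rank ∂_2 = (12 − 5) − 6 = 1, and the invariant factors of ∂_2 are all 1, so H_1 = Z.
  H_2: rank ker ∂_2 − rank ∂_3 = (6 − 6) − 0 = 0, and there is no ∂_3, so H_2 = 0.

As a check, the Euler characteristic is 6 − 12 + 6 = 0, which agrees with 1 − 1 + 0 = 0.

H_0 ≅ Z,  H_1 ≅ Z,  H_2 = 0.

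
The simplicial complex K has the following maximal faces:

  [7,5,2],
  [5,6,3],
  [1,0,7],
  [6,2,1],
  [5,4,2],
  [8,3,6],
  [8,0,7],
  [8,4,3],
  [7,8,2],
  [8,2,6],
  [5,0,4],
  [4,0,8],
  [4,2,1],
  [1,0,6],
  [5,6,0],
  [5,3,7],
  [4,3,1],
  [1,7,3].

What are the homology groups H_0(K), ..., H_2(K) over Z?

H_0 = Z,  H_1 = Z^2,  H_2 = Z.

Take the total order 0 < 1 < 2 < 3 < 4 < 5 < 6 < 7 < 8 on the vertex set. Then K (dimension 2) consists of the simplices:

  0-simplices (9): [0], [1], [2], [3], [4], [5], [6], [7], [8]
  1-simplices (27): (27 of them)
  2-simplices (18): [0,1,6], [0,1,7], [0,4,5], [0,4,8], [0,5,6], [0,7,8], [1,2,4], [1,2,6], [1,3,4], [1,3,7], [2,4,5], [2,5,7], [2,6,8], [2,7,8], [3,4,8], [3,5,6], [3,5,7], [3,6,8]

so the chain groups are C_0 ≅ Z^9, C_1 ≅ Z^27, C_2 ≅ Z^18.

∂_1: C_1 → C_0 is given by ∂[p,q] = [q] − [p].
As a 9×27 matrix over Z this has rank 8, with invariant factors (1,1,1,1,1,1,1,1).

∂_2: C_2 → C_1 sends each 2-simplex [p,q,r] to [q,r] − [p,r] + [p,q]. For instance
  ∂[2,6,8] = [6,8] − [2,8] + [2,6],
  ∂[1,2,4] = [2,4] − [1,4] + [1,2].
This gives a 27×18 integer matrix of rank 17; reducing to Smith normal form yields diagonal entries (1,1,1,1,1,1,1,1,1,1,1,1,1,1,1,1,1).

From H_k ≅ ker(∂_k) / im(∂_{k+1}) we obtain:

  H_0: rank C_0 − rank ∂_1 = 9 − 8 = 1, and the invariant factors of ∂_1 are all 1, so H_0 = Z.
  H_1: rank ker ∂_1 − rank ∂_2 = (27 − 8) − 17 = 2, and the invariant factors of ∂_2 are all 1, so H_1 = Z^2.
  H_2: rank ker ∂_2 − rank ∂_3 = (18 − 17) − 0 = 1, and there is no ∂_3, so H_2 = Z.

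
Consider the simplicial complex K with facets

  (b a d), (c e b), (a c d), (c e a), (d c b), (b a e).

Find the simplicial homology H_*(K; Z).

H_0 = Z,  H_1 = 0,  H_2 = Z.

Order the vertices as a < b < c < d < e. Listing each simplex with vertices in this order, K has dimension 2 with simplices:

  0-simplices (5): a, b, c, d, e
  1-simplices (9): ab, ac, ad, ae, bc, bd, be, cd, ce
  2-simplices (6): abd, abe, acd, ace, bcd, bce

giving chain groups C_0 ≅ Z^5, C_1 ≅ Z^9, C_2 ≅ Z^6.

∂_1: C_1 → C_0 maps an edge to its endpoints' difference, ∂[p,q] = q − p.
The 5×9 boundary matrix has rank 4 and Smith normal form diag(1,1,1,1).

∂_2: C_2 → C_1 acts by ∂[p,q,r] = [q,r] − [p,r] + [p,q]. For instance
  ∂bcd = cd − bd + bc,
  ∂acd = cd − ad + ac.
The 9×6 boundary matrix has rank 5 and Smith normal form diag(1,1,1,1,1).

Now H_k = ker ∂_k / im ∂_{k+1}, so:

  H_0: rank C_0 − rank ∂_1 = 5 − 4 = 1, and the invariant factors of ∂_1 are all 1, so H_0 ≅ Z.
  H_1: rank ker ∂_1 − rank ∂_2 = (9 − 4) − 5 = 0, and the invariant factors of ∂_2 are all 1, so H_1 ≅ 0.
  H_2: rank ker ∂_2 − rank ∂_3 = (6 − 5) − 0 = 1, and there is no ∂_3, so H_2 ≅ Z.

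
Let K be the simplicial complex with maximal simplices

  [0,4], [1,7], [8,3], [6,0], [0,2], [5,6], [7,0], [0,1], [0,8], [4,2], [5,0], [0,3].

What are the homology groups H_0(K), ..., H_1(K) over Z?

H_0 = Z,  H_1 = Z^4.

Fix the vertex order 0 < 1 < 2 < 3 < 4 < 5 < 6 < 7 < 8 and write every simplex with vertices in increasing order. Then dim K = 1 and the simplices of K are:

  0-simplices (9): [0], [1], [2], [3], [4], [5], [6], [7], [8]
  1-simplices (12): [0,1], [0,2], [0,3], [0,4], [0,5], [0,6], [0,7], [0,8], [1,7], [2,4], [3,8], [5,6]

giving chain groups C_0 ≅ Z^9, C_1 ≅ Z^12.

The boundary map ∂_1: C_1 → C_0 sends each edge [p,q] (with p < q) to q − p.
The 9×12 boundary matrix has rank 8 and Smith normal form diag(1,1,1,1,1,1,1,1).

Now H_k = ker ∂_k / im ∂_{k+1}, so:

  H_0: rank C_0 − rank ∂_1 = 9 − 8 = 1, and the invariant factors of ∂_1 are all 1, so H_0 = Z.
  H_1: rank ker ∂_1 − rank ∂_2 = (12 − 8) − 0 = 4, and there is no ∂_2, so H_1 = Z^4.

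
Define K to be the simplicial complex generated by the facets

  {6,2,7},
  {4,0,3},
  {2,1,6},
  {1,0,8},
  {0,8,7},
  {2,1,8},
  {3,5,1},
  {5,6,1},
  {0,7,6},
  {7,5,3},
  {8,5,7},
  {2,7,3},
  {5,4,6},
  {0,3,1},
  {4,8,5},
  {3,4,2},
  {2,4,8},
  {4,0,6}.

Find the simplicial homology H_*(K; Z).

H_0 = Z,  H_1 = Z^2,  H_2 = Z.

Order the vertices as 0 < 1 < 2 < 3 < 4 < 5 < 6 < 7 < 8. Listing each simplex with vertices in this order, K has dimension 2 with simplices:

  0-simplices (9): [0], [1], [2], [3], [4], [5], [6], [7], [8]
  1-simplices (27): (27 of them)
  2-simplices (18): [0,1,3], [0,1,8], [0,3,4], [0,4,6], [0,6,7], [0,7,8], [1,2,6], [1,2,8], [1,3,5], [1,5,6], [2,3,4], [2,3,7], [2,4,8], [2,6,7], [3,5,7], [4,5,6], [4,5,8], [5,7,8]

so the chain groups are C_0 ≅ Z^9, C_1 ≅ Z^27, C_2 ≅ Z^18.

∂_1: C_1 → C_0 is given by ∂[p,q] = [q] − [p]. For instance
  ∂[3,4] = [4] − [3].
The resulting 9×27 matrix has rank 8, and its Smith normal form has invariant factors (1,1,1,1,1,1,1,1).

Boundary ∂_2: C_2 → C_1 maps a triangle to the signed sum of its edges. For instance
  ∂[1,2,8] = [2,8] − [1,8] + [1,2],
  ∂[1,5,6] = [5,6] − [1,6] + [1,5].
The resulting 27×18 matrix has rank 17, and its Smith normal form has invariant factors (1,1,1,1,1,1,1,1,1,1,1,1,1,1,1,1,1).

From H_k ≅ ker(∂_k) / im(∂_{k+1}) we obtain:

  H_0: rank C_0 − rank ∂_1 = 9 − 8 = 1, and the invariant factors of ∂_1 are all 1, so H_0 = Z.
  H_1: rank ker ∂_1 − rank ∂_2 = (27 − 8) − 17 = 2, and the invariant factors of ∂_2 are all 1, so H_1 = Z^2.
  H_2: rank ker ∂_2 − rank ∂_3 = (18 − 17) − 0 = 1, and there is no ∂_3, so H_2 = Z.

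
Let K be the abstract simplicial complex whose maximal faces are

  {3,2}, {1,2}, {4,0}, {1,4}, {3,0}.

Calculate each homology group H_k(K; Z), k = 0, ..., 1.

Fix the vertex order 0 < 1 < 2 < 3 < 4 and write every simplex with vertices in increasing order. Then dim K = 1 and the simplices of K are:

  0-simplices (5): [0], [1], [2], [3], [4]
  1-simplices (5): [0,3], [0,4], [1,2], [1,4], [2,3]

giving chain groups C_0 ≅ Z^5, C_1 ≅ Z^5.

The boundary map ∂_1: C_1 → C_0 maps an edge to its endpoints' difference, ∂[p,q] = q − p. For instance
  ∂[2,3] = [3] − [2].
The resulting 5×5 matrix has rank 4, and its Smith normal form has invariant factors (1,1,1,1).

From H_k ≅ ker(∂_k) / im(∂_{k+1}) we obtain:

  H_0: rank C_0 − rank ∂_1 = 5 − 4 = 1, and the invariant factors of ∂_1 are all 1, so H_0 ≅ Z.
  H_1: rank ker ∂_1 − rank ∂_2 = (5 − 4) − 0 = 1, and there is no ∂_2, so H_1 ≅ Z.

As a check, the Euler characteristic is 5 − 5 = 0, which agrees with 1 − 1 = 0.

H_0 = Z,  H_1 = Z.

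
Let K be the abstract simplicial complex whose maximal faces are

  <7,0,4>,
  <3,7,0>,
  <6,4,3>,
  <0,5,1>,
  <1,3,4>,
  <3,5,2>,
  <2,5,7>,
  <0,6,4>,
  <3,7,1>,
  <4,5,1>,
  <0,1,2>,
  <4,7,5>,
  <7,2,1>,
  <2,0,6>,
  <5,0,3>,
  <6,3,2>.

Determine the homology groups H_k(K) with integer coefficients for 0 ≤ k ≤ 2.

Fix the vertex order 0 < 1 < 2 < 3 < 4 < 5 < 6 < 7 and write every simplex with vertices in increasing order. Then dim K = 2 and the simplices of K are:

  0-simplices (8): [0], [1], [2], [3], [4], [5], [6], [7]
  1-simplices (24): (24 of them)
  2-simplices (16): [0,1,2], [0,1,5], [0,2,6], [0,3,5], [0,3,7], [0,4,6], [0,4,7], [1,2,7], [1,3,4], [1,3,7], [1,4,5], [2,3,5], [2,3,6], [2,5,7], [3,4,6], [4,5,7]

Hence C_0 ≅ Z^8, C_1 ≅ Z^24, C_2 ≅ Z^16.

Boundary ∂_1: C_1 → C_0 maps an edge to its endpoints' difference, ∂[p,q] = q − p. For instance
  ∂[3,5] = [5] − [3].
This gives a 8×24 integer matrix of rank 7; reducing to Smith normal form yields diagonal entries (1,1,1,1,1,1,1).

Boundary ∂_2: C_2 → C_1 maps a triangle to the signed sum of its edges. For instance
  ∂[4,5,7] = [5,7] − [4,7] + [4,5],
  ∂[1,3,4] = [3,4] − [1,4] + [1,3].
The resulting 24×16 matrix has rank 15, and its Smith normal form has invariant factors (1,1,1,1,1,1,1,1,1,1,1,1,1,1,1).

Reading off H_k = ker ∂_k / im ∂_{k+1}:

  H_0: rank C_0 − rank ∂_1 = 8 − 7 = 1, and the invariant factors of ∂_1 are all 1, so H_0 ≅ Z.
  H_1: rank ker ∂_1 − rank ∂_2 = (24 − 7) − 15 = 2, and the invariant factors of ∂_2 are all 1, so H_1 ≅ Z^2.
  H_2: rank ker ∂_2 − rank ∂_3 = (16 − 15) − 0 = 1, and there is no ∂_3, so H_2 ≅ Z.

As a check, the Euler characteristic is 8 − 24 + 16 = 0, which agrees with 1 − 2 + 1 = 0.
(K is a triangulation of the torus T^2.)

H_0 = Z,  H_1 = Z^2,  H_2 = Z.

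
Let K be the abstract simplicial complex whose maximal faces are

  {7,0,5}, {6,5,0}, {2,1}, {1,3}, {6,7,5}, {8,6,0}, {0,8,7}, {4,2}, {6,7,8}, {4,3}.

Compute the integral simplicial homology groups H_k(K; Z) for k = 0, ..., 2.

Take the total order 0 < 1 < 2 < 3 < 4 < 5 < 6 < 7 < 8 on the vertex set. Then K (dimension 2) consists of the simplices:

  0-simplices (9): [0], [1], [2], [3], [4], [5], [6], [7], [8]
  1-simplices (13): [0,5], [0,6], [0,7], [0,8], [1,2], [1,3], [2,4], [3,4], [5,6], [5,7], [6,7], [6,8], [7,8]
  2-simplices (6): [0,5,6], [0,5,7], [0,6,8], [0,7,8], [5,6,7], [6,7,8]

Hence C_0 ≅ Z^9, C_1 ≅ Z^13, C_2 ≅ Z^6.

Boundary ∂_1: C_1 → C_0 is given by ∂[p,q] = [q] − [p].
The 9×13 boundary matrix has rank 7 and Smith normal form diag(1,1,1,1,1,1,1).

Boundary ∂_2: C_2 → C_1 maps a triangle to the signed sum of its edges. For instance
  ∂[0,5,7] = [5,7] − [0,7] + [0,5],
  ∂[0,5,6] = [5,6] − [0,6] + [0,5].
The 13×6 boundary matrix has rank 5 and Smith normal form diag(1,1,1,1,1).

From H_k ≅ ker(∂_k) / im(∂_{k+1}) we obtain:

  H_0: rank C_0 − rank ∂_1 = 9 − 7 = 2, and the invariant factors of ∂_1 are all 1, so H_0 = Z^2.
  H_1: rank ker ∂_1 − rank ∂_2 = (13 − 7) − 5 = 1, and the invariant factors of ∂_2 are all 1, so H_1 = Z.
  H_2: rank ker ∂_2 − rank ∂_3 = (6 − 5) − 0 = 1, and there is no ∂_3, so H_2 = Z.

(K is a triangulation of the disjoint union of the circle S^1 and the 2-sphere S^2.)

H_0 ≅ Z^2,  H_1 ≅ Z,  H_2 ≅ Z.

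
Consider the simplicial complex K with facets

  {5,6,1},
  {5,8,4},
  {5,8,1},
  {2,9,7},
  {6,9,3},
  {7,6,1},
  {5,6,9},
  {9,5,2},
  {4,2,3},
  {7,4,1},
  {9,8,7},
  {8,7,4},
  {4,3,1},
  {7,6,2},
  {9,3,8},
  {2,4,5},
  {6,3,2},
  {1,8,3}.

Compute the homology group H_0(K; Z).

H_0 ≅ Z.

We work with the vertex ordering 1 < 2 < 3 < 4 < 5 < 6 < 7 < 8 < 9. The simplices of K, each written with vertices in increasing order, are:

  0-simplices (9): [1], [2], [3], [4], [5], [6], [7], [8], [9]
  1-simplices (27): (27 of them)
  2-simplices (18): [1,3,4], [1,3,8], [1,4,7], [1,5,6], [1,5,8], [1,6,7], [2,3,4], [2,3,6], [2,4,5], [2,5,9], [2,6,7], [2,7,9], [3,6,9], [3,8,9], [4,5,8], [4,7,8], [5,6,9], [7,8,9]

Hence C_0 ≅ Z^9, C_1 ≅ Z^27, C_2 ≅ Z^18.

∂_1: C_1 → C_0 sends each edge [p,q] (with p < q) to q − p. For instance
  ∂[1,4] = [4] − [1].
The 9×27 boundary matrix has rank 8 and Smith normal form diag(1,1,1,1,1,1,1,1).

∂_2: C_2 → C_1 acts by ∂[p,q,r] = [q,r] − [p,r] + [p,q]. For instance
  ∂[1,3,8] = [3,8] − [1,8] + [1,3],
  ∂[3,8,9] = [8,9] − [3,9] + [3,8].
This gives a 27×18 integer matrix of rank 18; reducing to Smith normal form yields diagonal entries (1,1,1,1,1,1,1,1,1,1,1,1,1,1,1,1,1,2).

Reading off H_k = ker ∂_k / im ∂_{k+1}:

  H_0: rank C_0 − rank ∂_1 = 9 − 8 = 1, and the invariant factors of ∂_1 are all 1, so H_0 = Z.

(K is a triangulation of the Klein bottle.)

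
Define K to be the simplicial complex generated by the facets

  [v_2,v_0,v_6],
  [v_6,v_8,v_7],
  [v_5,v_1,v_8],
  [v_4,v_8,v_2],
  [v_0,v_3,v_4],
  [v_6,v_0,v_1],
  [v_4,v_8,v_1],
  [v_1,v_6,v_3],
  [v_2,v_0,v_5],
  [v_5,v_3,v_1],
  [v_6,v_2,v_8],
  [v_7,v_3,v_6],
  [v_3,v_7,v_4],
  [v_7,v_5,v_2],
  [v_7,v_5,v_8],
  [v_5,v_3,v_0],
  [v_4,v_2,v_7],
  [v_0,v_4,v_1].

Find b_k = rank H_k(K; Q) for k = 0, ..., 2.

b_0 = 1, b_1 = 1, b_2 = 0.

We work with the vertex ordering v_0 < v_1 < v_2 < v_3 < v_4 < v_5 < v_6 < v_7 < v_8. The simplices of K, each written with vertices in increasing order, are:

  0-simplices (9): [v_0], [v_1], [v_2], [v_3], [v_4], [v_5], [v_6], [v_7], [v_8]
  1-simplices (27): (27 of them)
  2-simplices (18): (18 of them)

Hence C_0 ≅ Z^9, C_1 ≅ Z^27, C_2 ≅ Z^18.

∂_1: C_1 → C_0 is given by ∂[p,q] = [q] − [p].
This gives a 9×27 integer matrix of rank 8; reducing to Smith normal form yields diagonal entries (1,1,1,1,1,1,1,1).

Boundary ∂_2: C_2 → C_1 acts by ∂[p,q,r] = [q,r] − [p,r] + [p,q]. For instance
  ∂[v_6,v_7,v_8] = [v_7,v_8] − [v_6,v_8] + [v_6,v_7],
  ∂[v_1,v_3,v_5] = [v_3,v_5] − [v_1,v_5] + [v_1,v_3].
As a 27×18 matrix over Z this has rank 18, with invariant factors (1,1,1,1,1,1,1,1,1,1,1,1,1,1,1,1,1,2).

Now H_k = ker ∂_k / im ∂_{k+1}, so:

  H_0: rank C_0 − rank ∂_1 = 9 − 8 = 1, and the invariant factors of ∂_1 are all 1, so H_0 ≅ Z.
  H_1: rank ker ∂_1 − rank ∂_2 = (27 − 8) − 18 = 1, and ∂_2 has invariant factor 2 > 1, so H_1 ≅ Z ⊕ Z/2Z.
  H_2: rank ker ∂_2 − rank ∂_3 = (18 − 18) − 0 = 0, and there is no ∂_3, so H_2 ≅ 0.

Hence the Betti numbers are b_0 = 1, b_1 = 1, b_2 = 0.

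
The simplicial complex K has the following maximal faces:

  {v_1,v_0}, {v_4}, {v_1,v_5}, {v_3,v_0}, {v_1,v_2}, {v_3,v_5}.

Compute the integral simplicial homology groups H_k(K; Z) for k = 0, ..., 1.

H_0 = Z^2,  H_1 = Z.

Take the total order v_0 < v_1 < v_2 < v_3 < v_4 < v_5 on the vertex set. Then K (dimension 1) consists of the simplices:

  0-simplices (6): [v_0], [v_1], [v_2], [v_3], [v_4], [v_5]
  1-simplices (5): [v_0,v_1], [v_0,v_3], [v_1,v_2], [v_1,v_5], [v_3,v_5]

Hence C_0 ≅ Z^6, C_1 ≅ Z^5.

The boundary map ∂_1: C_1 → C_0 maps an edge to its endpoints' difference, ∂[p,q] = q − p. For instance
  ∂[v_1,v_2] = [v_2] − [v_1].
As a 6×5 matrix over Z this has rank 4, with invariant factors (1,1,1,1).

Reading off H_k = ker ∂_k / im ∂_{k+1}:

  H_0: rank C_0 − rank ∂_1 = 6 − 4 = 2, and the invariant factors of ∂_1 are all 1, so H_0 = Z^2.
  H_1: rank ker ∂_1 − rank ∂_2 = (5 − 4) − 0 = 1, and there is no ∂_2, so H_1 = Z.

As a check, the Euler characteristic is 6 − 5 = 1, which agrees with 2 − 1 = 1.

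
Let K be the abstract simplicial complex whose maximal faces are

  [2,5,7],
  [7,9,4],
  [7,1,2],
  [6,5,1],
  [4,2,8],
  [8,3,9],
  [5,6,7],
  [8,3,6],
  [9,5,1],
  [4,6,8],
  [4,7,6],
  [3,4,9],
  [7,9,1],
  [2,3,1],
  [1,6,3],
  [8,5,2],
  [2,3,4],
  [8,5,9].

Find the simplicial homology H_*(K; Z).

H_0 = Z,  H_1 = Z ⊕ Z/2,  H_2 = 0.

K has 9 vertices, 27 edges, 18 triangles.
rank ∂_0 = 0, rank ∂_1 = 8 ⇒ b_0 = 9 − 0 − 8 = 1; all invariant factors of ∂_1 are 1 so no torsion. So H_0 = Z.
rank ∂_1 = 8, rank ∂_2 = 18 ⇒ b_1 = 27 − 8 − 18 = 1; ∂_2 has invariant factor(s) [2] giving torsion. So H_1 = Z ⊕ Z/2.
rank ∂_2 = 18, rank ∂_3 = 0 ⇒ b_2 = 18 − 18 − 0 = 0. So H_2 = 0.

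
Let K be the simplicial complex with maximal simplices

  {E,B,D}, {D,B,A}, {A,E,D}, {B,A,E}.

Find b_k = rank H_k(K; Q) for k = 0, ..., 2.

Take the total order A < B < D < E on the vertex set. Then K (dimension 2) consists of the simplices:

  0-simplices (4): A, B, D, E
  1-simplices (6): AB, AD, AE, BD, BE, DE
  2-simplices (4): ABD, ABE, ADE, BDE

Hence C_0 ≅ Z^4, C_1 ≅ Z^6, C_2 ≅ Z^4.

The boundary map ∂_1: C_1 → C_0 maps an edge to its endpoints' difference, ∂[p,q] = q − p.
As a 4×6 matrix over Z this has rank 3, with invariant factors (1,1,1).

Boundary ∂_2: C_2 → C_1 maps a triangle to the signed sum of its edges. For instance
  ∂ABE = BE − AE + AB,
  ∂BDE = DE − BE + BD.
The 6×4 boundary matrix has rank 3 and Smith normal form diag(1,1,1).

Reading off H_k = ker ∂_k / im ∂_{k+1}:

  H_0: rank C_0 − rank ∂_1 = 4 − 3 = 1, and the invariant factors of ∂_1 are all 1, so H_0 ≅ Z.
  H_1: rank ker ∂_1 − rank ∂_2 = (6 − 3) − 3 = 0, and the invariant factors of ∂_2 are all 1, so H_1 ≅ 0.
  H_2: rank ker ∂_2 − rank ∂_3 = (4 − 3) − 0 = 1, and there is no ∂_3, so H_2 ≅ Z.

(K is a triangulation of the 2-sphere S^2.)

Hence the Betti numbers are b_0 = 1, b_1 = 0, b_2 = 1.

b_0 = 1, b_1 = 0, b_2 = 1.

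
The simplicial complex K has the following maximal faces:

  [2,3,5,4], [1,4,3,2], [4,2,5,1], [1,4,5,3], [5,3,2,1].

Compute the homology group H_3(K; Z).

We work with the vertex ordering 1 < 2 < 3 < 4 < 5. The simplices of K, each written with vertices in increasing order, are:

  0-simplices (5): [1], [2], [3], [4], [5]
  1-simplices (10): [1,2], [1,3], [1,4], [1,5], [2,3], [2,4], [2,5], [3,4], [3,5], [4,5]
  2-simplices (10): [1,2,3], [1,2,4], [1,2,5], [1,3,4], [1,3,5], [1,4,5], [2,3,4], [2,3,5], [2,4,5], [3,4,5]
  3-simplices (5): [1,2,3,4], [1,2,3,5], [1,2,4,5], [1,3,4,5], [2,3,4,5]

Hence C_0 ≅ Z^5, C_1 ≅ Z^10, C_2 ≅ Z^10, C_3 ≅ Z^5.

Boundary ∂_1: C_1 → C_0 sends each edge [p,q] (with p < q) to q − p.
The resulting 5×10 matrix has rank 4, and its Smith normal form has invariant factors (1,1,1,1).

∂_2: C_2 → C_1 sends each 2-simplex [p,q,r] to [q,r] − [p,r] + [p,q]. For instance
  ∂[3,4,5] = [4,5] − [3,5] + [3,4],
  ∂[1,2,5] = [2,5] − [1,5] + [1,2].
The 10×10 boundary matrix has rank 6 and Smith normal form diag(1,1,1,1,1,1).

∂_3: C_3 → C_2 sends each 3-simplex σ to the alternating sum Σ_i (−1)^i (σ with its i-th vertex removed). For instance
  ∂[1,3,4,5] = [3,4,5] − [1,4,5] + [1,3,5] − [1,3,4],
  ∂[2,3,4,5] = [3,4,5] − [2,4,5] + [2,3,5] − [2,3,4].
The 10×5 boundary matrix has rank 4 and Smith normal form diag(1,1,1,1).

Now H_k = ker ∂_k / im ∂_{k+1}, so:

  H_3: rank ker ∂_3 − rank ∂_4 = (5 − 4) − 0 = 1, and there is no ∂_4, so H_3 = Z.

H_3 = Z.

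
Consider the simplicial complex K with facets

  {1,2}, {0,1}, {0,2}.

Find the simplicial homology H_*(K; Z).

H_0 = Z,  H_1 = Z.

Take the total order 0 < 1 < 2 on the vertex set. Then K (dimension 1) consists of the simplices:

  0-simplices (3): [0], [1], [2]
  1-simplices (3): [0,1], [0,2], [1,2]

so the chain groups are C_0 ≅ Z^3, C_1 ≅ Z^3.

Boundary ∂_1: C_1 → C_0 is given by ∂[p,q] = [q] − [p].
The 3×3 boundary matrix has rank 2 and Smith normal form diag(1,1).

Reading off H_k = ker ∂_k / im ∂_{k+1}:

  H_0: rank C_0 − rank ∂_1 = 3 − 2 = 1, and the invariant factors of ∂_1 are all 1, so H_0 ≅ Z.
  H_1: rank ker ∂_1 − rank ∂_2 = (3 − 2) − 0 = 1, and there is no ∂_2, so H_1 ≅ Z.

As a check, the Euler characteristic is 3 − 3 = 0, which agrees with 1 − 1 = 0.
(K is a triangulation of the circle S^1.)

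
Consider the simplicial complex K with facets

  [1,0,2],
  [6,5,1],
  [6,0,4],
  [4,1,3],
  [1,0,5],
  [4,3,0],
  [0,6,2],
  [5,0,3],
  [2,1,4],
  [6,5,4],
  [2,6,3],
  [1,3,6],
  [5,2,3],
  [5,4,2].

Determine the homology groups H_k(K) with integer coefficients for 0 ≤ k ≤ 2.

H_0 = Z,  H_1 = Z^2,  H_2 = Z.

Take the total order 0 < 1 < 2 < 3 < 4 < 5 < 6 on the vertex set. Then K (dimension 2) consists of the simplices:

  0-simplices (7): [0], [1], [2], [3], [4], [5], [6]
  1-simplices (21): [0,1], [0,2], [0,3], [0,4], [0,5], [0,6], [1,2], [1,3], [1,4], [1,5], [1,6], [2,3], [2,4], [2,5], [2,6], [3,4], [3,5], [3,6], [4,5], [4,6], [5,6]
  2-simplices (14): [0,1,2], [0,1,5], [0,2,6], [0,3,4], [0,3,5], [0,4,6], [1,2,4], [1,3,4], [1,3,6], [1,5,6], [2,3,5], [2,3,6], [2,4,5], [4,5,6]

giving chain groups C_0 ≅ Z^7, C_1 ≅ Z^21, C_2 ≅ Z^14.

Boundary ∂_1: C_1 → C_0 sends each edge [p,q] (with p < q) to q − p.
As a 7×21 matrix over Z this has rank 6, with invariant factors (1,1,1,1,1,1).

The boundary map ∂_2: C_2 → C_1 sends each 2-simplex [p,q,r] to [q,r] − [p,r] + [p,q]. For instance
  ∂[0,1,2] = [1,2] − [0,2] + [0,1],
  ∂[1,3,6] = [3,6] − [1,6] + [1,3].
This gives a 21×14 integer matrix of rank 13; reducing to Smith normal form yields diagonal entries (1,1,1,1,1,1,1,1,1,1,1,1,1).

Now H_k = ker ∂_k / im ∂_{k+1}, so:

  H_0: rank C_0 − rank ∂_1 = 7 − 6 = 1, and the invariant factors of ∂_1 are all 1, so H_0 = Z.
  H_1: rank ker ∂_1 − rank ∂_2 = (21 − 6) − 13 = 2, and the invariant factors of ∂_2 are all 1, so H_1 = Z^2.
  H_2: rank ker ∂_2 − rank ∂_3 = (14 − 13) − 0 = 1, and there is no ∂_3, so H_2 = Z.

(K is a triangulation of the torus T^2.)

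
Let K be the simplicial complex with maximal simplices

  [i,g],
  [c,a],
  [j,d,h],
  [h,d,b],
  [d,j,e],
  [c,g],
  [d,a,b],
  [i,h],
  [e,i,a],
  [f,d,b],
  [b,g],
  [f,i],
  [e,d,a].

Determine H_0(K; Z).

H_0 ≅ Z.

We work with the vertex ordering a < b < c < d < e < f < g < h < i < j. The simplices of K, each written with vertices in increasing order, are:

  0-simplices (10): a, b, c, d, e, f, g, h, i, j
  1-simplices (20): ab, ac, ad, ae, ai, bd, bf, bg, bh, cg, de, df, dh, dj, ei, ej, fi, gi, hi, hj
  2-simplices (7): abd, ade, aei, bdf, bdh, dej, dhj

giving chain groups C_0 ≅ Z^10, C_1 ≅ Z^20, C_2 ≅ Z^7.

The boundary map ∂_1: C_1 → C_0 is given by ∂[p,q] = [q] − [p].
This gives a 10×20 integer matrix of rank 9; reducing to Smith normal form yields diagonal entries (1,1,1,1,1,1,1,1,1).

The boundary map ∂_2: C_2 → C_1 maps a triangle to the signed sum of its edges. For instance
  ∂dhj = hj − dj + dh,
  ∂dej = ej − dj + de.
The 20×7 boundary matrix has rank 7 and Smith normal form diag(1,1,1,1,1,1,1).

Now H_k = ker ∂_k / im ∂_{k+1}, so:

  H_0: rank C_0 − rank ∂_1 = 10 − 9 = 1, and the invariant factors of ∂_1 are all 1, so H_0 = Z.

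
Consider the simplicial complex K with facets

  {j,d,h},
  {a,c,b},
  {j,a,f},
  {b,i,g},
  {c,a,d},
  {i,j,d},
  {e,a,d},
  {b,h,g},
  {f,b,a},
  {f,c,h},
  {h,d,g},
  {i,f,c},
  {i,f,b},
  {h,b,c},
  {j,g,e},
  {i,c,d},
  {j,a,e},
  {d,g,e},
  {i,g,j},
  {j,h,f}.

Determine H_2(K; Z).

Take the total order a < b < c < d < e < f < g < h < i < j on the vertex set. Then K (dimension 2) consists of the simplices:

  0-simplices (10): a, b, c, d, e, f, g, h, i, j
  1-simplices (30): ab, ac, ad, ae, af, aj, bc, bf, bg, bh, bi, cd, cf, ch, ci, de, dg, dh, di, dj, eg, ej, fh, fi, fj, gh, gi, gj, hj, ij
  2-simplices (20): abc, abf, acd, ade, aej, afj, bch, bfi, bgh, bgi, cdi, cfh, cfi, deg, dgh, dhj, dij, egj, fhj, gij

giving chain groups C_0 ≅ Z^10, C_1 ≅ Z^30, C_2 ≅ Z^20.

∂_1: C_1 → C_0 is given by ∂[p,q] = [q] − [p].
The 10×30 boundary matrix has rank 9 and Smith normal form diag(1,1,1,1,1,1,1,1,1).

∂_2: C_2 → C_1 sends each 2-simplex [p,q,r] to [q,r] − [p,r] + [p,q]. For instance
  ∂abf = bf − af + ab,
  ∂cfh = fh − ch + cf.
As a 30×20 matrix over Z this has rank 20, with invariant factors (1,1,1,1,1,1,1,1,1,1,1,1,1,1,1,1,1,1,1,2).

Now H_k = ker ∂_k / im ∂_{k+1}, so:

  H_2: rank ker ∂_2 − rank ∂_3 = (20 − 20) − 0 = 0, and there is no ∂_3, so H_2 = 0.

(K is a triangulation of the Klein bottle.)

H_2 ≅ 0.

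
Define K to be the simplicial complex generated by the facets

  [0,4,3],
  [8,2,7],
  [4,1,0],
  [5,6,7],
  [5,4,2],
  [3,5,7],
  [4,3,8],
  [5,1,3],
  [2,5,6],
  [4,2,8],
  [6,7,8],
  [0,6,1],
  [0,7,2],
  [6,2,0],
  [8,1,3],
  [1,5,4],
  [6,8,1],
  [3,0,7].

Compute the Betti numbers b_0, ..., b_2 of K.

b_0 = 1, b_1 = 1, b_2 = 0.

Take the total order 0 < 1 < 2 < 3 < 4 < 5 < 6 < 7 < 8 on the vertex set. Then K (dimension 2) consists of the simplices:

  0-simplices (9): [0], [1], [2], [3], [4], [5], [6], [7], [8]
  1-simplices (27): (27 of them)
  2-simplices (18): [0,1,4], [0,1,6], [0,2,6], [0,2,7], [0,3,4], [0,3,7], [1,3,5], [1,3,8], [1,4,5], [1,6,8], [2,4,5], [2,4,8], [2,5,6], [2,7,8], [3,4,8], [3,5,7], [5,6,7], [6,7,8]

giving chain groups C_0 ≅ Z^9, C_1 ≅ Z^27, C_2 ≅ Z^18.

∂_1: C_1 → C_0 maps an edge to its endpoints' difference, ∂[p,q] = q − p. For instance
  ∂[1,6] = [6] − [1].
The resulting 9×27 matrix has rank 8, and its Smith normal form has invariant factors (1,1,1,1,1,1,1,1).

Boundary ∂_2: C_2 → C_1 acts by ∂[p,q,r] = [q,r] − [p,r] + [p,q]. For instance
  ∂[2,4,8] = [4,8] − [2,8] + [2,4],
  ∂[0,2,7] = [2,7] − [0,7] + [0,2].
This gives a 27×18 integer matrix of rank 18; reducing to Smith normal form yields diagonal entries (1,1,1,1,1,1,1,1,1,1,1,1,1,1,1,1,1,2).

Reading off H_k = ker ∂_k / im ∂_{k+1}:

  H_0: rank C_0 − rank ∂_1 = 9 − 8 = 1, and the invariant factors of ∂_1 are all 1, so H_0 ≅ Z.
  H_1: rank ker ∂_1 − rank ∂_2 = (27 − 8) − 18 = 1, and ∂_2 has invariant factor 2 > 1, so H_1 ≅ Z ⊕ Z_2.
  H_2: rank ker ∂_2 − rank ∂_3 = (18 − 18) − 0 = 0, and there is no ∂_3, so H_2 ≅ 0.

(K is a triangulation of the Klein bottle.)

Hence the Betti numbers are b_0 = 1, b_1 = 1, b_2 = 0.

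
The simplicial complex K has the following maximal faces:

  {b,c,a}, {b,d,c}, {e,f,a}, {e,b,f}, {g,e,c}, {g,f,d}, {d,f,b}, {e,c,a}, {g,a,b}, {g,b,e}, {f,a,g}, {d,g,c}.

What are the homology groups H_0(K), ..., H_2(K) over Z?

We work with the vertex ordering a < b < c < d < e < f < g. The simplices of K, each written with vertices in increasing order, are:

  0-simplices (7): a, b, c, d, e, f, g
  1-simplices (18): ab, ac, ae, af, ag, bc, bd, be, bf, bg, cd, ce, cg, df, dg, ef, eg, fg
  2-simplices (12): abc, abg, ace, aef, afg, bcd, bdf, bef, beg, cdg, ceg, dfg

so the chain groups are C_0 ≅ Z^7, C_1 ≅ Z^18, C_2 ≅ Z^12.

The boundary map ∂_1: C_1 → C_0 sends each edge [p,q] (with p < q) to q − p. For instance
  ∂cd = d − c.
As a 7×18 matrix over Z this has rank 6, with invariant factors (1,1,1,1,1,1).

∂_2: C_2 → C_1 maps a triangle to the signed sum of its edges. For instance
  ∂bef = ef − bf + be,
  ∂afg = fg − ag + af.
This gives a 18×12 integer matrix of rank 12; reducing to Smith normal form yields diagonal entries (1,1,1,1,1,1,1,1,1,1,1,2).

Now H_k = ker ∂_k / im ∂_{k+1}, so:

  H_0: rank C_0 − rank ∂_1 = 7 − 6 = 1, and the invariant factors of ∂_1 are all 1, so H_0 ≅ Z.
  H_1: rank ker ∂_1 − rank ∂_2 = (18 − 6) − 12 = 0, and ∂_2 has invariant factor 2 > 1, so H_1 ≅ Z_2.
  H_2: rank ker ∂_2 − rank ∂_3 = (12 − 12) − 0 = 0, and there is no ∂_3, so H_2 ≅ 0.

As a check, the Euler characteristic is 7 − 18 + 12 = 1, which agrees with 1 − 0 + 0 = 1.
(K is a triangulation of the real projective plane RP^2.)

H_0 ≅ Z,  H_1 ≅ Z_2,  H_2 = 0.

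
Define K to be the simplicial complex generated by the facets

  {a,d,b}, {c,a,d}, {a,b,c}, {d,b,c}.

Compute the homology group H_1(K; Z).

H_1 ≅ 0.

K has 4 vertices, 6 edges, 4 triangles.
rank ∂_1 = 3, rank ∂_2 = 3 ⇒ b_1 = 6 − 3 − 3 = 0; all invariant factors of ∂_2 are 1 so no torsion. So H_1 ≅ 0.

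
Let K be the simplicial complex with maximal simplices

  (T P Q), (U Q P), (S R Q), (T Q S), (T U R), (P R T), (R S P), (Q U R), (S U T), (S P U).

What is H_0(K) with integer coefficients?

We work with the vertex ordering P < Q < R < S < T < U. The simplices of K, each written with vertices in increasing order, are:

  0-simplices (6): P, Q, R, S, T, U
  1-simplices (15): PQ, PR, PS, PT, PU, QR, QS, QT, QU, RS, RT, RU, ST, SU, TU
  2-simplices (10): PQT, PQU, PRS, PRT, PSU, QRS, QRU, QST, RTU, STU

giving chain groups C_0 ≅ Z^6, C_1 ≅ Z^15, C_2 ≅ Z^10.

The boundary map ∂_1: C_1 → C_0 is given by ∂[p,q] = [q] − [p]. For instance
  ∂TU = U − T.
The 6×15 boundary matrix has rank 5 and Smith normal form diag(1,1,1,1,1).

Boundary ∂_2: C_2 → C_1 maps a triangle to the signed sum of its edges. For instance
  ∂PQT = QT − PT + PQ,
  ∂PRT = RT − PT + PR.
The 15×10 boundary matrix has rank 10 and Smith normal form diag(1,1,1,1,1,1,1,1,1,2).

From H_k ≅ ker(∂_k) / im(∂_{k+1}) we obtain:

  H_0: rank C_0 − rank ∂_1 = 6 − 5 = 1, and the invariant factors of ∂_1 are all 1, so H_0 ≅ Z.

(K is a triangulation of the real projective plane RP^2.)

H_0 = Z.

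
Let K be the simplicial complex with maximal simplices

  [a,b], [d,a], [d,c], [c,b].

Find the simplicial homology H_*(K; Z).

H_0 = Z,  H_1 = Z.

Fix the vertex order a < b < c < d and write every simplex with vertices in increasing order. Then dim K = 1 and the simplices of K are:

  0-simplices (4): a, b, c, d
  1-simplices (4): ab, ad, bc, cd

Hence C_0 ≅ Z^4, C_1 ≅ Z^4.

Boundary ∂_1: C_1 → C_0 maps an edge to its endpoints' difference, ∂[p,q] = q − p. For instance
  ∂ad = d − a.
This gives a 4×4 integer matrix of rank 3; reducing to Smith normal form yields diagonal entries (1,1,1).

Computing H_k = (kernel of ∂_k) / (image of ∂_{k+1}):

  H_0: rank C_0 − rank ∂_1 = 4 − 3 = 1, and the invariant factors of ∂_1 are all 1, so H_0 = Z.
  H_1: rank ker ∂_1 − rank ∂_2 = (4 − 3) − 0 = 1, and there is no ∂_2, so H_1 = Z.

As a check, the Euler characteristic is 4 − 4 = 0, which agrees with 1 − 1 = 0.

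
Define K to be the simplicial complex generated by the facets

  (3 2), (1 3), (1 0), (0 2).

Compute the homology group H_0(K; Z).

H_0 = Z.

Take the total order 0 < 1 < 2 < 3 on the vertex set. Then K (dimension 1) consists of the simplices:

  0-simplices (4): [0], [1], [2], [3]
  1-simplices (4): [0,1], [0,2], [1,3], [2,3]

Hence C_0 ≅ Z^4, C_1 ≅ Z^4.

∂_1: C_1 → C_0 maps an edge to its endpoints' difference, ∂[p,q] = q − p. For instance
  ∂[2,3] = [3] − [2].
As a 4×4 matrix over Z this has rank 3, with invariant factors (1,1,1).

Computing H_k = (kernel of ∂_k) / (image of ∂_{k+1}):

  H_0: rank C_0 − rank ∂_1 = 4 − 3 = 1, and the invariant factors of ∂_1 are all 1, so H_0 = Z.

(K is a triangulation of the circle S^1.)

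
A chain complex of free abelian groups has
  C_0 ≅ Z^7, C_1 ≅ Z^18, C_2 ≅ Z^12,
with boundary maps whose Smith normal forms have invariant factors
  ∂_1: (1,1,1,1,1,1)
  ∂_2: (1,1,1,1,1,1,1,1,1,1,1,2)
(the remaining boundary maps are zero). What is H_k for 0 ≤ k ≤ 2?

H_0 ≅ Z,  H_1 ≅ Z/2Z,  H_2 = 0.

H_0: b_0 = 7 − 0 − 6 = 1; torsion from ∂_1 factors > 1: none. So H_0 ≅ Z.
H_1: b_1 = 18 − 6 − 12 = 0; torsion from ∂_2 factors > 1: [2]. So H_1 ≅ Z/2Z.
H_2: b_2 = 12 − 12 − 0 = 0; torsion from ∂_3 factors > 1: none. So H_2 ≅ 0.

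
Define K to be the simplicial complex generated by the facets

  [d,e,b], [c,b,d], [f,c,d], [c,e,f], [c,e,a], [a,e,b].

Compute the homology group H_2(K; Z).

H_2 ≅ 0.

Order the vertices as a < b < c < d < e < f. Listing each simplex with vertices in this order, K has dimension 2 with simplices:

  0-simplices (6): a, b, c, d, e, f
  1-simplices (12): ab, ac, ae, bc, bd, be, cd, ce, cf, de, df, ef
  2-simplices (6): abe, ace, bcd, bde, cdf, cef

Hence C_0 ≅ Z^6, C_1 ≅ Z^12, C_2 ≅ Z^6.

Boundary ∂_1: C_1 → C_0 maps an edge to its endpoints' difference, ∂[p,q] = q − p.
This gives a 6×12 integer matrix of rank 5; reducing to Smith normal form yields diagonal entries (1,1,1,1,1).

∂_2: C_2 → C_1 maps a triangle to the signed sum of its edges. For instance
  ∂bcd = cd − bd + bc,
  ∂cef = ef − cf + ce.
The resulting 12×6 matrix has rank 6, and its Smith normal form has invariant factors (1,1,1,1,1,1).

Now H_k = ker ∂_k / im ∂_{k+1}, so:

  H_2: rank ker ∂_2 − rank ∂_3 = (6 − 6) − 0 = 0, and there is no ∂_3, so H_2 ≅ 0.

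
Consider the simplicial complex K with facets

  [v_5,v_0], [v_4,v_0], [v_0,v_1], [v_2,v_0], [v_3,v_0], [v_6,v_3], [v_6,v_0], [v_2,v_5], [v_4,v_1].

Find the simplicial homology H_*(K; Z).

H_0 = Z,  H_1 = Z^3.

Fix the vertex order v_0 < v_1 < v_2 < v_3 < v_4 < v_5 < v_6 and write every simplex with vertices in increasing order. Then dim K = 1 and the simplices of K are:

  0-simplices (7): [v_0], [v_1], [v_2], [v_3], [v_4], [v_5], [v_6]
  1-simplices (9): [v_0,v_1], [v_0,v_2], [v_0,v_3], [v_0,v_4], [v_0,v_5], [v_0,v_6], [v_1,v_4], [v_2,v_5], [v_3,v_6]

Hence C_0 ≅ Z^7, C_1 ≅ Z^9.

∂_1: C_1 → C_0 is given by ∂[p,q] = [q] − [p].
This gives a 7×9 integer matrix of rank 6; reducing to Smith normal form yields diagonal entries (1,1,1,1,1,1).

Computing H_k = (kernel of ∂_k) / (image of ∂_{k+1}):

  H_0: rank C_0 − rank ∂_1 = 7 − 6 = 1, and the invariant factors of ∂_1 are all 1, so H_0 = Z.
  H_1: rank ker ∂_1 − rank ∂_2 = (9 − 6) − 0 = 3, and there is no ∂_2, so H_1 = Z^3.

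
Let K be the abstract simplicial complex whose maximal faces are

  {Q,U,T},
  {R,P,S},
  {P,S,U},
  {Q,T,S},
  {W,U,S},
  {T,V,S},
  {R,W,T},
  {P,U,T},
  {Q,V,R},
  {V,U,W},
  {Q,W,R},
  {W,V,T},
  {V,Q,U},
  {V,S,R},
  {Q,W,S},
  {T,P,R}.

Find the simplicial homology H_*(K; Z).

K has 8 vertices, 24 edges, 16 triangles.
rank ∂_0 = 0, rank ∂_1 = 7 ⇒ b_0 = 8 − 0 − 7 = 1; all invariant factors of ∂_1 are 1 so no torsion. So H_0 = Z.
rank ∂_1 = 7, rank ∂_2 = 15 ⇒ b_1 = 24 − 7 − 15 = 2; all invariant factors of ∂_2 are 1 so no torsion. So H_1 = Z^2.
rank ∂_2 = 15, rank ∂_3 = 0 ⇒ b_2 = 16 − 15 − 0 = 1. So H_2 = Z.

H_0 ≅ Z,  H_1 ≅ Z^2,  H_2 ≅ Z.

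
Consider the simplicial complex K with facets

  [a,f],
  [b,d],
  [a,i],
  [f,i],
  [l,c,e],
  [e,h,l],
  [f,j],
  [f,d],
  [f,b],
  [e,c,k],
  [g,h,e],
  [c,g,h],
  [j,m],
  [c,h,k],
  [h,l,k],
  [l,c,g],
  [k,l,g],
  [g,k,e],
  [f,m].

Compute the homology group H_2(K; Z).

H_2 = 0.

Fix the vertex order a < b < c < d < e < f < g < h < i < j < k < l < m and write every simplex with vertices in increasing order. Then dim K = 2 and the simplices of K are:

  0-simplices (13): a, b, c, d, e, f, g, h, i, j, k, l, m
  1-simplices (24): af, ai, bd, bf, ce, cg, ch, ck, cl, df, eg, eh, ek, el, fi, fj, fm, gh, gk, gl, hk, hl, jm, kl
  2-simplices (10): cek, cel, cgh, cgl, chk, egh, egk, ehl, gkl, hkl

so the chain groups are C_0 ≅ Z^13, C_1 ≅ Z^24, C_2 ≅ Z^10.

Boundary ∂_1: C_1 → C_0 sends each edge [p,q] (with p < q) to q − p. For instance
  ∂cl = l − c.
This gives a 13×24 integer matrix of rank 11; reducing to Smith normal form yields diagonal entries (1,1,1,1,1,1,1,1,1,1,1).

Boundary ∂_2: C_2 → C_1 acts by ∂[p,q,r] = [q,r] − [p,r] + [p,q]. For instance
  ∂chk = hk − ck + ch,
  ∂cel = el − cl + ce.
The 24×10 boundary matrix has rank 10 and Smith normal form diag(1,1,1,1,1,1,1,1,1,2).

From H_k ≅ ker(∂_k) / im(∂_{k+1}) we obtain:

  H_2: rank ker ∂_2 − rank ∂_3 = (10 − 10) − 0 = 0, and there is no ∂_3, so H_2 ≅ 0.

(K is a triangulation of the disjoint union of a wedge of 3 circles and the real projective plane RP^2.)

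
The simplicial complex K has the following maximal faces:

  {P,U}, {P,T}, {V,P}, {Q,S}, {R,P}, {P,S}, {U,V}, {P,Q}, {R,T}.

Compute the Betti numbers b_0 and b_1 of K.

b_0 = 1, b_1 = 3.

Take the total order P < Q < R < S < T < U < V on the vertex set. Then K (dimension 1) consists of the simplices:

  0-simplices (7): P, Q, R, S, T, U, V
  1-simplices (9): PQ, PR, PS, PT, PU, PV, QS, RT, UV

so the chain groups are C_0 ≅ Z^7, C_1 ≅ Z^9.

The boundary map ∂_1: C_1 → C_0 sends each edge [p,q] (with p < q) to q − p.
As a 7×9 matrix over Z this has rank 6, with invariant factors (1,1,1,1,1,1).

Reading off H_k = ker ∂_k / im ∂_{k+1}:

  H_0: rank C_0 − rank ∂_1 = 7 − 6 = 1, and the invariant factors of ∂_1 are all 1, so H_0 = Z.
  H_1: rank ker ∂_1 − rank ∂_2 = (9 − 6) − 0 = 3, and there is no ∂_2, so H_1 = Z^3.

Hence the Betti numbers are b_0 = 1, b_1 = 3.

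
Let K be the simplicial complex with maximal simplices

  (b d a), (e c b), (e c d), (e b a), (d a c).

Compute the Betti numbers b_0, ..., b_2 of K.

Fix the vertex order a < b < c < d < e and write every simplex with vertices in increasing order. Then dim K = 2 and the simplices of K are:

  0-simplices (5): a, b, c, d, e
  1-simplices (10): ab, ac, ad, ae, bc, bd, be, cd, ce, de
  2-simplices (5): abd, abe, acd, bce, cde

Hence C_0 ≅ Z^5, C_1 ≅ Z^10, C_2 ≅ Z^5.

The boundary map ∂_1: C_1 → C_0 maps an edge to its endpoints' difference, ∂[p,q] = q − p. For instance
  ∂de = e − d.
This gives a 5×10 integer matrix of rank 4; reducing to Smith normal form yields diagonal entries (1,1,1,1).

The boundary map ∂_2: C_2 → C_1 acts by ∂[p,q,r] = [q,r] − [p,r] + [p,q]. For instance
  ∂acd = cd − ad + ac,
  ∂cde = de − ce + cd.
As a 10×5 matrix over Z this has rank 5, with invariant factors (1,1,1,1,1).

Now H_k = ker ∂_k / im ∂_{k+1}, so:

  H_0: rank C_0 − rank ∂_1 = 5 − 4 = 1, and the invariant factors of ∂_1 are all 1, so H_0 = Z.
  H_1: rank ker ∂_1 − rank ∂_2 = (10 − 4) − 5 = 1, and the invariant factors of ∂_2 are all 1, so H_1 = Z.
  H_2: rank ker ∂_2 − rank ∂_3 = (5 − 5) − 0 = 0, and there is no ∂_3, so H_2 = 0.

Hence the Betti numbers are b_0 = 1, b_1 = 1, b_2 = 0.

b_0 = 1, b_1 = 1, b_2 = 0.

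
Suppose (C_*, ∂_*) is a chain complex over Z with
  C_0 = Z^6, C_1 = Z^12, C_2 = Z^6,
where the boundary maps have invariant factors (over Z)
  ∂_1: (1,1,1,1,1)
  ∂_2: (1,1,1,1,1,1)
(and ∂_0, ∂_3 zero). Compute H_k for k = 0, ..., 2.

H_0 = Z,  H_1 = Z,  H_2 = 0.

H_0: b_0 = 6 − 0 − 5 = 1; torsion from ∂_1 factors > 1: none. So H_0 = Z.
H_1: b_1 = 12 − 5 − 6 = 1; torsion from ∂_2 factors > 1: none. So H_1 = Z.
H_2: b_2 = 6 − 6 − 0 = 0; torsion from ∂_3 factors > 1: none. So H_2 = 0.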